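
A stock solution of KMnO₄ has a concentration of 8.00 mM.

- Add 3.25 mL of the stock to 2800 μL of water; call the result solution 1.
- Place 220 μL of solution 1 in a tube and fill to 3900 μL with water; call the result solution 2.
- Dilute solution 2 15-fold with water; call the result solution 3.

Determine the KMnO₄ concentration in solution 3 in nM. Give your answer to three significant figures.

Step 1: 3.25 mL + 2800 μL = 6.05 mL total → factor 6.05/3.25 = 1.8615
Step 2: 220 μL brought to 3900 μL → factor 3900/220 = 17.727
Step 3: 15-fold → factor 15
Overall dilution factor = 1.8615 × 17.727 × 15 = 495
Final = 8.00 mM / 495 = 0.01616 mM = 1.62 × 10^4 nM

1.62 × 10^4 nM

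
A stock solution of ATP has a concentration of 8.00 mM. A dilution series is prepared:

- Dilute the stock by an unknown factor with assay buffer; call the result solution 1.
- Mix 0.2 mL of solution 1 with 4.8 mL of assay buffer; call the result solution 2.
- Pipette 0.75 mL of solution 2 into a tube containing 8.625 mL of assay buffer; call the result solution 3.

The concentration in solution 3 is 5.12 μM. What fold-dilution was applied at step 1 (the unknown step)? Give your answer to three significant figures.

Step 1: unknown factor x
Step 2: 0.2 mL + 4.8 mL = 5 mL total → factor 5/0.2 = 25
Step 3: 0.75 mL + 8.625 mL = 9.375 mL total → factor 9.375/0.75 = 12.5
Product of known-step factors = 312.5
Overall factor = 8.00 mM / (5.12 μM) = 1562.5
x = 1562.5 / 312.5 = 5.00

5.00-fold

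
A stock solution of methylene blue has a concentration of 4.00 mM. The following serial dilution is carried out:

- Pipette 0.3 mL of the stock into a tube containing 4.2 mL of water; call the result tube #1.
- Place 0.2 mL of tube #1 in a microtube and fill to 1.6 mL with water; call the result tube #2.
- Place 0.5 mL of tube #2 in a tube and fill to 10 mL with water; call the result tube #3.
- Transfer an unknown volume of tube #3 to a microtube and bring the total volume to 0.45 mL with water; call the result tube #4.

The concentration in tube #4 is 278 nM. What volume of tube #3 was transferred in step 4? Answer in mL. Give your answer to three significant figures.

0.0751 mL

Step 1: 0.3 mL + 4.2 mL = 4.5 mL total → factor 4.5/0.3 = 15
Step 2: 0.2 mL brought to 1.6 mL → factor 1.6/0.2 = 8
Step 3: 0.5 mL brought to 10 mL → factor 10/0.5 = 20
Step 4: v brought to 0.45 mL → factor = 0.45 mL/v
Product of known-step factors = 2400
Overall factor = 4.00 mM / (278 nM) = 14388
Step-4 factor = 14388 / 2400 = 5.9952
v = 0.45 mL / 5.9952 = 0.0751 mL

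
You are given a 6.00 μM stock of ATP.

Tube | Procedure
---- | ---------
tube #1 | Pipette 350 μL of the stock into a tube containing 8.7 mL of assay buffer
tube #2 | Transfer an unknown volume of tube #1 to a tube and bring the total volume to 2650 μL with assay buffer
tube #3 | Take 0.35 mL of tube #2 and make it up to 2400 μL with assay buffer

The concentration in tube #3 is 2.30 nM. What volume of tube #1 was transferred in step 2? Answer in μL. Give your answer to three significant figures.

Step 1: 350 μL + 8.7 mL = 9050 μL total → factor 9050/350 = 25.857
Step 2: v brought to 2650 μL → factor = 2650 μL/v
Step 3: 0.35 mL brought to 2400 μL → factor 2.4/0.35 = 6.8571
Product of known-step factors = 177.31
Overall factor = 6.00 μM / (2.30 nM) = 2608.7
Step-2 factor = 2608.7 / 177.31 = 14.713
v = 2650 μL / 14.713 = 180 μL

180 μL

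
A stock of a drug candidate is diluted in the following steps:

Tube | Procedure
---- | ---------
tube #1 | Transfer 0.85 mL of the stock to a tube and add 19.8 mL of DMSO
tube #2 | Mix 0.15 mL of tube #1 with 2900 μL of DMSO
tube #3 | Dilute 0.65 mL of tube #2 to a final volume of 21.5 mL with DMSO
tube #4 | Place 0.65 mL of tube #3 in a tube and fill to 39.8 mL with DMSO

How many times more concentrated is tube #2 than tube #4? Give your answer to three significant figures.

Step 1: 0.85 mL + 19.8 mL = 20.65 mL total → factor 20.65/0.85 = 24.294
Step 2: 0.15 mL + 2900 μL = 3.05 mL total → factor 3.05/0.15 = 20.333
Step 3: 0.65 mL brought to 21.5 mL → factor 21.5/0.65 = 33.077
Step 4: 0.65 mL brought to 39.8 mL → factor 39.8/0.65 = 61.231
Dilution factor to tube #2 = 493.98; to tube #4 = 1.0005 × 10^6
[tube #2]/[tube #4] = (factor to tube #4)/(factor to tube #2) = 1.0005 × 10^6/493.98 = 2.03 × 10^3

2.03 × 10^3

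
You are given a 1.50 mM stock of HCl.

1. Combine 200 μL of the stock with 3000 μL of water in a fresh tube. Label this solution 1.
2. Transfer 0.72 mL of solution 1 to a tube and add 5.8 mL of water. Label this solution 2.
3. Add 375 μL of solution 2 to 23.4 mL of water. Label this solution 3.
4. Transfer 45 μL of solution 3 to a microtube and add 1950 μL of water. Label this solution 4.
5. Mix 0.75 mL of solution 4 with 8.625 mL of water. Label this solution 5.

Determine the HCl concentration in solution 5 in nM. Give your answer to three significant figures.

Step 1: 200 μL + 3000 μL = 3200 μL total → factor 3200/200 = 16
Step 2: 0.72 mL + 5.8 mL = 6.52 mL total → factor 6.52/0.72 = 9.0556
Step 3: 375 μL + 23.4 mL = 23775 μL total → factor 23775/375 = 63.4
Step 4: 45 μL + 1950 μL = 1995 μL total → factor 1995/45 = 44.333
Step 5: 0.75 mL + 8.625 mL = 9.375 mL total → factor 9.375/0.75 = 12.5
Overall dilution factor = 16 × 9.0556 × 63.4 × 44.333 × 12.5 = 5.0906 × 10^6
Final = 1.50 mM / 5.0906 × 10^6 = 2.947 × 10^-7 mM = 0.295 nM

0.295 nM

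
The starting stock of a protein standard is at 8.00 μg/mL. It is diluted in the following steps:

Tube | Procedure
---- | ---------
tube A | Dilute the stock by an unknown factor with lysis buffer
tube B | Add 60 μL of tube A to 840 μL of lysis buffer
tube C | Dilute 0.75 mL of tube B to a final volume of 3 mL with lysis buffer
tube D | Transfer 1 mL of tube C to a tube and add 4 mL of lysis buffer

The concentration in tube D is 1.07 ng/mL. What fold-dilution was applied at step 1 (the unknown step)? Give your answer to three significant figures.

Step 1: unknown factor x
Step 2: 60 μL + 840 μL = 900 μL total → factor 900/60 = 15
Step 3: 0.75 mL brought to 3 mL → factor 3/0.75 = 4
Step 4: 1 mL + 4 mL = 5 mL total → factor 5/1 = 5
Product of known-step factors = 300
Overall factor = 8.00 μg/mL / (1.07 ng/mL) = 7476.6
x = 7476.6 / 300 = 24.9

24.9-fold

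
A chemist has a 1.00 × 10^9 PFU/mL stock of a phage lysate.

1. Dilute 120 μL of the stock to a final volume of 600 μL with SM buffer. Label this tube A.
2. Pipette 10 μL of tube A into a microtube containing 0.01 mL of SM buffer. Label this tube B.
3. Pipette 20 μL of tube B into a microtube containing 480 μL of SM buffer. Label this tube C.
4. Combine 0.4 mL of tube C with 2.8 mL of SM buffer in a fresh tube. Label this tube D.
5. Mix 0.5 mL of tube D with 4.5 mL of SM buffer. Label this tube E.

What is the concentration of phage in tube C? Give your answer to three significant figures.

Step 1: 120 μL brought to 600 μL → factor 600/120 = 5
Step 2: 10 μL + 0.01 mL = 20 μL total → factor 20/10 = 2
Step 3: 20 μL + 480 μL = 500 μL total → factor 500/20 = 25
Dilution factor through tube C = 5 × 2 × 25 = 250
[tube C] = 1.00 × 10^9 PFU/mL / 250 = 4.00 × 10^6 PFU/mL

4.00 × 10^6 PFU/mL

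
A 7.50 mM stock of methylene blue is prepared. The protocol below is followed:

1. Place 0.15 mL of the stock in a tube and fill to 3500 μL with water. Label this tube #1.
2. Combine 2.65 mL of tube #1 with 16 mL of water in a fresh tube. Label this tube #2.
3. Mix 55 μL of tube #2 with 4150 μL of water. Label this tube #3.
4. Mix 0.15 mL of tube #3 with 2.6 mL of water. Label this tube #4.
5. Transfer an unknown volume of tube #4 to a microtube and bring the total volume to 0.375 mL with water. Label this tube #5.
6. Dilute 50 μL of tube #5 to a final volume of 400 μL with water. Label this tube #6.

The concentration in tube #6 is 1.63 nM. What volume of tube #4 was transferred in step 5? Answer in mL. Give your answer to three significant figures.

0.150 mL

Step 1: 0.15 mL brought to 3500 μL → factor 3.5/0.15 = 23.333
Step 2: 2.65 mL + 16 mL = 18.65 mL total → factor 18.65/2.65 = 7.0377
Step 3: 55 μL + 4150 μL = 4205 μL total → factor 4205/55 = 76.455
Step 4: 0.15 mL + 2.6 mL = 2.75 mL total → factor 2.75/0.15 = 18.333
Step 5: v brought to 0.375 mL → factor = 0.375 mL/v
Step 6: 50 μL brought to 400 μL → factor 400/50 = 8
Product of known-step factors = 1.8414 × 10^6
Overall factor = 7.50 mM / (1.63 nM) = 4.6012 × 10^6
Step-5 factor = 4.6012 × 10^6 / 1.8414 × 10^6 = 2.4988
v = 0.375 mL / 2.4988 = 0.150 mL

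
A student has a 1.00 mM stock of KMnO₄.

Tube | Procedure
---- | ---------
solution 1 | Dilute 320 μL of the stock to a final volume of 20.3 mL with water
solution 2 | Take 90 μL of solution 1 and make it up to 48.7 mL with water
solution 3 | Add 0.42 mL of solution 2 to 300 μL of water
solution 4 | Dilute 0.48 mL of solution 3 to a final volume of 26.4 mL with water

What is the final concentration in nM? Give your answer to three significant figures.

Step 1: 320 μL brought to 20.3 mL → factor 20300/320 = 63.438
Step 2: 90 μL brought to 48.7 mL → factor 48700/90 = 541.11
Step 3: 0.42 mL + 300 μL = 0.72 mL total → factor 0.72/0.42 = 1.7143
Step 4: 0.48 mL brought to 26.4 mL → factor 26.4/0.48 = 55
Overall dilution factor = 63.438 × 541.11 × 1.7143 × 55 = 3.2365 × 10^6
Final = 1.00 mM / 3.2365 × 10^6 = 3.090 × 10^-7 mM = 0.309 nM

0.309 nM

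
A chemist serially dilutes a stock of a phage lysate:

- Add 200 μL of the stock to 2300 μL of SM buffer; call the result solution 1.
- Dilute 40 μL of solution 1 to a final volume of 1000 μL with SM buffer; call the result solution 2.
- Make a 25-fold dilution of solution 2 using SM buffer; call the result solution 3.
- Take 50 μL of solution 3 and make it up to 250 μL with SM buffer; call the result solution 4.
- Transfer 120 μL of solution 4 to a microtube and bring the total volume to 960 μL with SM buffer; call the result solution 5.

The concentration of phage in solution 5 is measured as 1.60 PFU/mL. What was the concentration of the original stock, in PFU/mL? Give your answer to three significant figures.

5.00 × 10^5 PFU/mL

Step 1: 200 μL + 2300 μL = 2500 μL total → factor 2500/200 = 12.5
Step 2: 40 μL brought to 1000 μL → factor 1000/40 = 25
Step 3: 25-fold → factor 25
Step 4: 50 μL brought to 250 μL → factor 250/50 = 5
Step 5: 120 μL brought to 960 μL → factor 960/120 = 8
Overall dilution factor = 12.5 × 25 × 25 × 5 × 8 = 3.125 × 10^5
Stock = 1.60 PFU/mL × 3.125 × 10^5 = 5.00 × 10^5 PFU/mL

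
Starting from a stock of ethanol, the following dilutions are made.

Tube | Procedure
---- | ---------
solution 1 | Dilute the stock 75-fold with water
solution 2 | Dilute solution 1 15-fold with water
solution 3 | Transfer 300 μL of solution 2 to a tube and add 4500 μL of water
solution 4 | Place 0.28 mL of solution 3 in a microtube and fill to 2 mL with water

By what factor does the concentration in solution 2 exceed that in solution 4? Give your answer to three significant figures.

114

Step 1: 75-fold → factor 75
Step 2: 15-fold → factor 15
Step 3: 300 μL + 4500 μL = 4800 μL total → factor 4800/300 = 16
Step 4: 0.28 mL brought to 2 mL → factor 2/0.28 = 7.1429
Dilution factor to solution 2 = 1125; to solution 4 = 1.2857 × 10^5
[solution 2]/[solution 4] = (factor to solution 4)/(factor to solution 2) = 1.2857 × 10^5/1125 = 114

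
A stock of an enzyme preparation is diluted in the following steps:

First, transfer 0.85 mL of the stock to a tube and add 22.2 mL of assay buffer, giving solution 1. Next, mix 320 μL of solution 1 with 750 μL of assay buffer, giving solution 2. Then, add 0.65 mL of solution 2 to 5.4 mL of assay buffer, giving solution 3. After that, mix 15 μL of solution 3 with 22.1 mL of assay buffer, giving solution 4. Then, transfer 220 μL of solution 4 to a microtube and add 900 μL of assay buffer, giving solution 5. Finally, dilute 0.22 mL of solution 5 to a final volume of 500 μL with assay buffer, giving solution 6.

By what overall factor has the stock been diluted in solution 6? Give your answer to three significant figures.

1.44 × 10^7

Step 1: 0.85 mL + 22.2 mL = 23.05 mL total → factor 23.05/0.85 = 27.118
Step 2: 320 μL + 750 μL = 1070 μL total → factor 1070/320 = 3.3438
Step 3: 0.65 mL + 5.4 mL = 6.05 mL total → factor 6.05/0.65 = 9.3077
Step 4: 15 μL + 22.1 mL = 22115 μL total → factor 22115/15 = 1474.3
Step 5: 220 μL + 900 μL = 1120 μL total → factor 1120/220 = 5.0909
Step 6: 0.22 mL brought to 500 μL → factor 0.5/0.22 = 2.2727
Overall dilution factor = 27.118 × 3.3438 × 9.3077 × 1474.3 × 5.0909 × 2.2727 = 1.4397 × 10^7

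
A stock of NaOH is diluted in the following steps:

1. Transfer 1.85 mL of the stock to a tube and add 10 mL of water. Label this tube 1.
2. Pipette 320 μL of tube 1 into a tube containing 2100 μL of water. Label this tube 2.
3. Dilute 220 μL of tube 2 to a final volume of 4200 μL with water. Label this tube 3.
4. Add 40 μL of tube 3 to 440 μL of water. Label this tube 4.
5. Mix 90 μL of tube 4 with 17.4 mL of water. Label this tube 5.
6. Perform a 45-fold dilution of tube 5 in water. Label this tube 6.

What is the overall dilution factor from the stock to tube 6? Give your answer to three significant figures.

Step 1: 1.85 mL + 10 mL = 11.85 mL total → factor 11.85/1.85 = 6.4054
Step 2: 320 μL + 2100 μL = 2420 μL total → factor 2420/320 = 7.5625
Step 3: 220 μL brought to 4200 μL → factor 4200/220 = 19.091
Step 4: 40 μL + 440 μL = 480 μL total → factor 480/40 = 12
Step 5: 90 μL + 17.4 mL = 17490 μL total → factor 17490/90 = 194.33
Step 6: 45-fold → factor 45
Overall dilution factor = 6.4054 × 7.5625 × 19.091 × 12 × 194.33 × 45 = 9.7046 × 10^7

9.70 × 10^7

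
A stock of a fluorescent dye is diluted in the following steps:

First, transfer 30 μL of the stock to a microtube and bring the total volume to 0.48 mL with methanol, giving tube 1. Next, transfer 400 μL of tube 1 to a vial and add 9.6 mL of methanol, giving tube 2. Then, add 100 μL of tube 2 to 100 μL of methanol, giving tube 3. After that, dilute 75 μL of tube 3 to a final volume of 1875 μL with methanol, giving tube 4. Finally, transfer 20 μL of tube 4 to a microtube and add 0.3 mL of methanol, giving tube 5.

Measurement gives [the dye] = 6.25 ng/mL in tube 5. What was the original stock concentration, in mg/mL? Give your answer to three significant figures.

Step 1: 30 μL brought to 0.48 mL → factor 480/30 = 16
Step 2: 400 μL + 9.6 mL = 10000 μL total → factor 10000/400 = 25
Step 3: 100 μL + 100 μL = 200 μL total → factor 200/100 = 2
Step 4: 75 μL brought to 1875 μL → factor 1875/75 = 25
Step 5: 20 μL + 0.3 mL = 320 μL total → factor 320/20 = 16
Overall dilution factor = 16 × 25 × 2 × 25 × 16 = 3.2 × 10^5
Stock = 6.25 ng/mL × 3.2 × 10^5 = 2.000 × 10^6 ng/mL = 2.00 mg/mL

2.00 mg/mL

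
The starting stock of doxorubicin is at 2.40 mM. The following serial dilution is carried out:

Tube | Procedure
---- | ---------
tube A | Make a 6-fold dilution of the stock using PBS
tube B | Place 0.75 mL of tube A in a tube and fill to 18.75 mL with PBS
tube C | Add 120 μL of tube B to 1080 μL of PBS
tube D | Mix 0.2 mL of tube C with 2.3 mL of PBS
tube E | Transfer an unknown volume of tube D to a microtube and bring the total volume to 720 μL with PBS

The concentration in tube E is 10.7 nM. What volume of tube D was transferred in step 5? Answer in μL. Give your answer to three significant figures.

Step 1: 6-fold → factor 6
Step 2: 0.75 mL brought to 18.75 mL → factor 18.75/0.75 = 25
Step 3: 120 μL + 1080 μL = 1200 μL total → factor 1200/120 = 10
Step 4: 0.2 mL + 2.3 mL = 2.5 mL total → factor 2.5/0.2 = 12.5
Step 5: v brought to 720 μL → factor = 720 μL/v
Product of known-step factors = 18750
Overall factor = 2.40 mM / (10.7 nM) = 2.243 × 10^5
Step-5 factor = 2.243 × 10^5 / 18750 = 11.963
v = 720 μL / 11.963 = 60.2 μL

60.2 μL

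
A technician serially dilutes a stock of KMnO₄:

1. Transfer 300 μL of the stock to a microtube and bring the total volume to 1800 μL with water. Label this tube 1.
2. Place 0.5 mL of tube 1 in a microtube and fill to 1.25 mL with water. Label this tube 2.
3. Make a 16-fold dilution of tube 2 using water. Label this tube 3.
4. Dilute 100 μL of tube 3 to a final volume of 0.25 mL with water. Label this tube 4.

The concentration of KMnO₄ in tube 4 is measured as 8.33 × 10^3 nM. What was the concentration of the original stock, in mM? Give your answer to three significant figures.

Step 1: 300 μL brought to 1800 μL → factor 1800/300 = 6
Step 2: 0.5 mL brought to 1.25 mL → factor 1.25/0.5 = 2.5
Step 3: 16-fold → factor 16
Step 4: 100 μL brought to 0.25 mL → factor 250/100 = 2.5
Overall dilution factor = 6 × 2.5 × 16 × 2.5 = 600
Stock = 8.33 × 10^3 nM × 600 = 4.998 × 10^6 nM = 5.00 mM

5.00 mM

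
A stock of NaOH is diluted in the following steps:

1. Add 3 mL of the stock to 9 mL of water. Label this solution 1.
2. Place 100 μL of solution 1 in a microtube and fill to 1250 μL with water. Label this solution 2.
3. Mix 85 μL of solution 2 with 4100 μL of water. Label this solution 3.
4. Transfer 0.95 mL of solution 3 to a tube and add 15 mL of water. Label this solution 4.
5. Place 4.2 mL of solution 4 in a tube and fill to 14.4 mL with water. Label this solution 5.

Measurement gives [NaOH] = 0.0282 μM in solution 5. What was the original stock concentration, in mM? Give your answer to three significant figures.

Step 1: 3 mL + 9 mL = 12 mL total → factor 12/3 = 4
Step 2: 100 μL brought to 1250 μL → factor 1250/100 = 12.5
Step 3: 85 μL + 4100 μL = 4185 μL total → factor 4185/85 = 49.235
Step 4: 0.95 mL + 15 mL = 15.95 mL total → factor 15.95/0.95 = 16.789
Step 5: 4.2 mL brought to 14.4 mL → factor 14.4/4.2 = 3.4286
Overall dilution factor = 4 × 12.5 × 49.235 × 16.789 × 3.4286 = 1.4171 × 10^5
Stock = 0.0282 μM × 1.4171 × 10^5 = 3996 μM = 4.00 mM

4.00 mM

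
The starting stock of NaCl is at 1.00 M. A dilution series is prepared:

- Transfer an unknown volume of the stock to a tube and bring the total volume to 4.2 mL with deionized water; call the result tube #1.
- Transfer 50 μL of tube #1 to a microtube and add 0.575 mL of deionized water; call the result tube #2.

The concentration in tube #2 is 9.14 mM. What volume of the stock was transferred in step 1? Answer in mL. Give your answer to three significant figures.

0.480 mL

Step 1: v brought to 4.2 mL → factor = 4.2 mL/v
Step 2: 50 μL + 0.575 mL = 625 μL total → factor 625/50 = 12.5
Product of known-step factors = 12.5
Overall factor = 1.00 M / (9.14 mM) = 109.41
Step-1 factor = 109.41 / 12.5 = 8.7527
v = 4.2 mL / 8.7527 = 0.480 mL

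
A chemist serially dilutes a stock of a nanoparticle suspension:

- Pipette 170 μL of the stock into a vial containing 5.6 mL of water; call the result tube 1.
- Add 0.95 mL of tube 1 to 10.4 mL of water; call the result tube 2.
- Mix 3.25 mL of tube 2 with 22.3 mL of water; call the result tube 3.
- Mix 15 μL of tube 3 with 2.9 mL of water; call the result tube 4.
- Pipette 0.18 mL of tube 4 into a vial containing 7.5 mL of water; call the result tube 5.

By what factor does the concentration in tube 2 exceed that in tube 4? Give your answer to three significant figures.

Step 1: 170 μL + 5.6 mL = 5770 μL total → factor 5770/170 = 33.941
Step 2: 0.95 mL + 10.4 mL = 11.35 mL total → factor 11.35/0.95 = 11.947
Step 3: 3.25 mL + 22.3 mL = 25.55 mL total → factor 25.55/3.25 = 7.8615
Step 4: 15 μL + 2.9 mL = 2915 μL total → factor 2915/15 = 194.33
Dilution factor to tube 2 = 405.51; to tube 4 = 6.1952 × 10^5
[tube 2]/[tube 4] = (factor to tube 4)/(factor to tube 2) = 6.1952 × 10^5/405.51 = 1.53 × 10^3

1.53 × 10^3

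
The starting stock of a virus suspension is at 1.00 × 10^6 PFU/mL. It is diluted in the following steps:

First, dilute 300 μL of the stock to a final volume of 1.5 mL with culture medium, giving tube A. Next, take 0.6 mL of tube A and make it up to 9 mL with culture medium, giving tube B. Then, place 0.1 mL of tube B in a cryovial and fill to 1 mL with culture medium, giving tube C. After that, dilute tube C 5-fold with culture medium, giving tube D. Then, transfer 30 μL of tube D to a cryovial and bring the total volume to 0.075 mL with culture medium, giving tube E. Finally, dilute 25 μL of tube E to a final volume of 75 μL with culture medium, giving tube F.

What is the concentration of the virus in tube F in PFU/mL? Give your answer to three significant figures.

Step 1: 300 μL brought to 1.5 mL → factor 1500/300 = 5
Step 2: 0.6 mL brought to 9 mL → factor 9/0.6 = 15
Step 3: 0.1 mL brought to 1 mL → factor 1/0.1 = 10
Step 4: 5-fold → factor 5
Step 5: 30 μL brought to 0.075 mL → factor 75/30 = 2.5
Step 6: 25 μL brought to 75 μL → factor 75/25 = 3
Overall dilution factor = 5 × 15 × 10 × 5 × 2.5 × 3 = 28125
Final = 1.00 × 10^6 PFU/mL / 28125 = 35.6 PFU/mL

35.6 PFU/mL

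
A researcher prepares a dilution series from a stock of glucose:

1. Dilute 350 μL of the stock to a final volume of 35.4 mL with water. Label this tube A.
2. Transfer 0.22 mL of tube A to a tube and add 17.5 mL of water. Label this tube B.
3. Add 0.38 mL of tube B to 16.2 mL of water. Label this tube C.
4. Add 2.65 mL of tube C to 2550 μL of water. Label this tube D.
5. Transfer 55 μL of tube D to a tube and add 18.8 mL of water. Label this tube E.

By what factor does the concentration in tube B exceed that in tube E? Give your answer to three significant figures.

2.94 × 10^4

Step 1: 350 μL brought to 35.4 mL → factor 35400/350 = 101.14
Step 2: 0.22 mL + 17.5 mL = 17.72 mL total → factor 17.72/0.22 = 80.545
Step 3: 0.38 mL + 16.2 mL = 16.58 mL total → factor 16.58/0.38 = 43.632
Step 4: 2.65 mL + 2550 μL = 5.2 mL total → factor 5.2/2.65 = 1.9623
Step 5: 55 μL + 18.8 mL = 18855 μL total → factor 18855/55 = 342.82
Dilution factor to tube B = 8146.6; to tube E = 2.3911 × 10^8
[tube B]/[tube E] = (factor to tube E)/(factor to tube B) = 2.3911 × 10^8/8146.6 = 2.94 × 10^4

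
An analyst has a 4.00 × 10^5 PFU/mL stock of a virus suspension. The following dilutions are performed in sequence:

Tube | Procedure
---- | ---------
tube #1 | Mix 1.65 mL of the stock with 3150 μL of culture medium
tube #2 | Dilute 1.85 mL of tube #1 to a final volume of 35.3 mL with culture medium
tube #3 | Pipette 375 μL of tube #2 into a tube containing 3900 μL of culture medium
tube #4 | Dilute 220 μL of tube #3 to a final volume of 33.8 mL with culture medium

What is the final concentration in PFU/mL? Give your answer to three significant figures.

4.11 PFU/mL

Step 1: 1.65 mL + 3150 μL = 4.8 mL total → factor 4.8/1.65 = 2.9091
Step 2: 1.85 mL brought to 35.3 mL → factor 35.3/1.85 = 19.081
Step 3: 375 μL + 3900 μL = 4275 μL total → factor 4275/375 = 11.4
Step 4: 220 μL brought to 33.8 mL → factor 33800/220 = 153.64
Overall dilution factor = 2.9091 × 19.081 × 11.4 × 153.64 = 97221
Final = 4.00 × 10^5 PFU/mL / 97221 = 4.11 PFU/mL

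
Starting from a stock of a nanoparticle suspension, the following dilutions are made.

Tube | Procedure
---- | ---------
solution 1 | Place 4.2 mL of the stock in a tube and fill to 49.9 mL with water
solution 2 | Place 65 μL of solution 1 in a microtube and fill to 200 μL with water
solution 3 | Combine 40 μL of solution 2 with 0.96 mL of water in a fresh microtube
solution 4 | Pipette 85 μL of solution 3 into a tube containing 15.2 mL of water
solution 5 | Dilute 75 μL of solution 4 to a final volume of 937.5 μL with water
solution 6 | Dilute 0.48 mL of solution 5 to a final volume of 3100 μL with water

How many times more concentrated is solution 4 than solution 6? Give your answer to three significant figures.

80.7

Step 1: 4.2 mL brought to 49.9 mL → factor 49.9/4.2 = 11.881
Step 2: 65 μL brought to 200 μL → factor 200/65 = 3.0769
Step 3: 40 μL + 0.96 mL = 1000 μL total → factor 1000/40 = 25
Step 4: 85 μL + 15.2 mL = 15285 μL total → factor 15285/85 = 179.82
Step 5: 75 μL brought to 937.5 μL → factor 937.5/75 = 12.5
Step 6: 0.48 mL brought to 3100 μL → factor 3.1/0.48 = 6.4583
Dilution factor to solution 4 = 1.6434 × 10^5; to solution 6 = 1.3267 × 10^7
[solution 4]/[solution 6] = (factor to solution 6)/(factor to solution 4) = 1.3267 × 10^7/1.6434 × 10^5 = 80.7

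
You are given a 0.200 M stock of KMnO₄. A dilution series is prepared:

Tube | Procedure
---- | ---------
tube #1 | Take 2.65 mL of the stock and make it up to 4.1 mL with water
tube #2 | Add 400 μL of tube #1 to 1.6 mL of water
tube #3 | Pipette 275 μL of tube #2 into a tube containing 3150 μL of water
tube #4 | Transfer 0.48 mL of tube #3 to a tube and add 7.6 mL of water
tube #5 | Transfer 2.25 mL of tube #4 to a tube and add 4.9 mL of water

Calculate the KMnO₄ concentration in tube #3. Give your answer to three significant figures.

0.00208 M

Step 1: 2.65 mL brought to 4.1 mL → factor 4.1/2.65 = 1.5472
Step 2: 400 μL + 1.6 mL = 2000 μL total → factor 2000/400 = 5
Step 3: 275 μL + 3150 μL = 3425 μL total → factor 3425/275 = 12.455
Dilution factor through tube #3 = 1.5472 × 5 × 12.455 = 96.346
[tube #3] = 0.200 M / 96.346 = 0.00208 M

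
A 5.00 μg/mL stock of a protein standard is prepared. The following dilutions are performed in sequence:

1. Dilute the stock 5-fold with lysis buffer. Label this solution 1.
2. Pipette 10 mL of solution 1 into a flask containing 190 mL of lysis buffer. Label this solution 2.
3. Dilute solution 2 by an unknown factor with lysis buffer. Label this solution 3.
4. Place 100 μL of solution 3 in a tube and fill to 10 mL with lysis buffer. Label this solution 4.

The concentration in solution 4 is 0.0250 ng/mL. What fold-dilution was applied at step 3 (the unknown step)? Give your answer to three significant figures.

Step 1: 5-fold → factor 5
Step 2: 10 mL + 190 mL = 200 mL total → factor 200/10 = 20
Step 3: unknown factor x
Step 4: 100 μL brought to 10 mL → factor 10000/100 = 100
Product of known-step factors = 10000
Overall factor = 5.00 μg/mL / (0.0250 ng/mL) = 2 × 10^5
x = 2 × 10^5 / 10000 = 20.0

20.0-fold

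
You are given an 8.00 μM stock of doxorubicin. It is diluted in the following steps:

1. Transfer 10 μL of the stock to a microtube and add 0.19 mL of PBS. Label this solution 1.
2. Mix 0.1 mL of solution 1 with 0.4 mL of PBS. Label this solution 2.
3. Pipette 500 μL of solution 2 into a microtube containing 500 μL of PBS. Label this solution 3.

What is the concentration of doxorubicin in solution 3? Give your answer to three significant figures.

0.0400 μM

Step 1: 10 μL + 0.19 mL = 200 μL total → factor 200/10 = 20
Step 2: 0.1 mL + 0.4 mL = 0.5 mL total → factor 0.5/0.1 = 5
Step 3: 500 μL + 500 μL = 1000 μL total → factor 1000/500 = 2
Overall dilution factor = 20 × 5 × 2 = 200
Final = 8.00 μM / 200 = 0.0400 μM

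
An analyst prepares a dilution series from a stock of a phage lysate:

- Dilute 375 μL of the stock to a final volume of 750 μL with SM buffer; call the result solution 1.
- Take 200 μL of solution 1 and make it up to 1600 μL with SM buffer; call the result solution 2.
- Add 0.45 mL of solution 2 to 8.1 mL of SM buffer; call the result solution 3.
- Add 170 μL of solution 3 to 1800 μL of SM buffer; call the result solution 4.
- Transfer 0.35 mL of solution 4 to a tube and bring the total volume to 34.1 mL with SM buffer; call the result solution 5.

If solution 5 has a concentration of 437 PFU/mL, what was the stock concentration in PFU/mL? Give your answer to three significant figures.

Step 1: 375 μL brought to 750 μL → factor 750/375 = 2
Step 2: 200 μL brought to 1600 μL → factor 1600/200 = 8
Step 3: 0.45 mL + 8.1 mL = 8.55 mL total → factor 8.55/0.45 = 19
Step 4: 170 μL + 1800 μL = 1970 μL total → factor 1970/170 = 11.588
Step 5: 0.35 mL brought to 34.1 mL → factor 34.1/0.35 = 97.429
Overall dilution factor = 2 × 8 × 19 × 11.588 × 97.429 = 3.4322 × 10^5
Stock = 437 PFU/mL × 3.4322 × 10^5 = 1.50 × 10^8 PFU/mL

1.50 × 10^8 PFU/mL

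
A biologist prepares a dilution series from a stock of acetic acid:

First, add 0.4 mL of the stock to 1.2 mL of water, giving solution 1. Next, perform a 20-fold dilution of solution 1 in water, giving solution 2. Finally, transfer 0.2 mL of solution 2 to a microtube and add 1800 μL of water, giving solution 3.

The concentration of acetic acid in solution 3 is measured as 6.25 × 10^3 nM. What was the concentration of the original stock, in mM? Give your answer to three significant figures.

Step 1: 0.4 mL + 1.2 mL = 1.6 mL total → factor 1.6/0.4 = 4
Step 2: 20-fold → factor 20
Step 3: 0.2 mL + 1800 μL = 2 mL total → factor 2/0.2 = 10
Overall dilution factor = 4 × 20 × 10 = 800
Stock = 6.25 × 10^3 nM × 800 = 5.000 × 10^6 nM = 5.00 mM

5.00 mM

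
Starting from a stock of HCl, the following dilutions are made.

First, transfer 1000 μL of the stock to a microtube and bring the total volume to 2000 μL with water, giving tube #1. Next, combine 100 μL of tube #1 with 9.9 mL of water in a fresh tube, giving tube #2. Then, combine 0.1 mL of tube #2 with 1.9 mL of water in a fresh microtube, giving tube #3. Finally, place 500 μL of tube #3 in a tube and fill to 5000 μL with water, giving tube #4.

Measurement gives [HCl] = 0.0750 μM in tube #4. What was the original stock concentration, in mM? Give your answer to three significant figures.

Step 1: 1000 μL brought to 2000 μL → factor 2000/1000 = 2
Step 2: 100 μL + 9.9 mL = 10000 μL total → factor 10000/100 = 100
Step 3: 0.1 mL + 1.9 mL = 2 mL total → factor 2/0.1 = 20
Step 4: 500 μL brought to 5000 μL → factor 5000/500 = 10
Overall dilution factor = 2 × 100 × 20 × 10 = 40000
Stock = 0.0750 μM × 40000 = 3000 μM = 3.00 mM

3.00 mM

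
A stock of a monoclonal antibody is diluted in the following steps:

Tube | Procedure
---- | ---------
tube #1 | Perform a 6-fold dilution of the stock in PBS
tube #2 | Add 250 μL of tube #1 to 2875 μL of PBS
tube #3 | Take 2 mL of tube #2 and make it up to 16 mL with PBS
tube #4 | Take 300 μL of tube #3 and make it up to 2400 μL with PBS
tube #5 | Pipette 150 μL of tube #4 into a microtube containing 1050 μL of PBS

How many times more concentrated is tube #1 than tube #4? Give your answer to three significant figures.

Step 1: 6-fold → factor 6
Step 2: 250 μL + 2875 μL = 3125 μL total → factor 3125/250 = 12.5
Step 3: 2 mL brought to 16 mL → factor 16/2 = 8
Step 4: 300 μL brought to 2400 μL → factor 2400/300 = 8
Dilution factor to tube #1 = 6; to tube #4 = 4800
[tube #1]/[tube #4] = (factor to tube #4)/(factor to tube #1) = 4800/6 = 800

800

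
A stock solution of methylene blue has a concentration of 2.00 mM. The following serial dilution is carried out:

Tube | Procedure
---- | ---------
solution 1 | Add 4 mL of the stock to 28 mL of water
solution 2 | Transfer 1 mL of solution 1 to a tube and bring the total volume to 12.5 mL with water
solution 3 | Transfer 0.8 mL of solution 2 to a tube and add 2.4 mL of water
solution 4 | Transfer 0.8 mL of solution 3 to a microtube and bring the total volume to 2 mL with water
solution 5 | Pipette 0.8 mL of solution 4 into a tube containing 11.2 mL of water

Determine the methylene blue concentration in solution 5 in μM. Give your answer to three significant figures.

Step 1: 4 mL + 28 mL = 32 mL total → factor 32/4 = 8
Step 2: 1 mL brought to 12.5 mL → factor 12.5/1 = 12.5
Step 3: 0.8 mL + 2.4 mL = 3.2 mL total → factor 3.2/0.8 = 4
Step 4: 0.8 mL brought to 2 mL → factor 2/0.8 = 2.5
Step 5: 0.8 mL + 11.2 mL = 12 mL total → factor 12/0.8 = 15
Overall dilution factor = 8 × 12.5 × 4 × 2.5 × 15 = 15000
Final = 2.00 mM / 15000 = 0.0001333 mM = 0.133 μM

0.133 μM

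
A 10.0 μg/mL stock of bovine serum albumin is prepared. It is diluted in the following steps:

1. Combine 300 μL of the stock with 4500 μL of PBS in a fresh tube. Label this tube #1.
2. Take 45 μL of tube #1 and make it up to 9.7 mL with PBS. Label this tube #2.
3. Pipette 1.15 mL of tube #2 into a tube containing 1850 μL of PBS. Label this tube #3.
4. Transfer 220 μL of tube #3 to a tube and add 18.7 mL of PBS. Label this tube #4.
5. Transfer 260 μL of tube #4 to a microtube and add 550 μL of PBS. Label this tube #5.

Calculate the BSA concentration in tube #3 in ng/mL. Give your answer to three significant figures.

1.11 ng/mL

Step 1: 300 μL + 4500 μL = 4800 μL total → factor 4800/300 = 16
Step 2: 45 μL brought to 9.7 mL → factor 9700/45 = 215.56
Step 3: 1.15 mL + 1850 μL = 3 mL total → factor 3/1.15 = 2.6087
Dilution factor through tube #3 = 16 × 215.56 × 2.6087 = 8997.1
[tube #3] = 10.0 μg/mL / 8997.1 = 0.001111 μg/mL = 1.11 ng/mL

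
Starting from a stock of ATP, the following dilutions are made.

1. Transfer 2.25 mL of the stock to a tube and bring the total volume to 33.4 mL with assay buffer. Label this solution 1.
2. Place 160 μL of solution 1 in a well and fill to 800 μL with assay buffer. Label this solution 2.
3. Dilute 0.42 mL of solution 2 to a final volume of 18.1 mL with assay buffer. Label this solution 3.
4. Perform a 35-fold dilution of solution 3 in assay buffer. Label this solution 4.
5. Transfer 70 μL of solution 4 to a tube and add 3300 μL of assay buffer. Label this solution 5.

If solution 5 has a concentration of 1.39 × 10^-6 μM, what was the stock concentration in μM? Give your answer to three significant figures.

7.49 μM

Step 1: 2.25 mL brought to 33.4 mL → factor 33.4/2.25 = 14.844
Step 2: 160 μL brought to 800 μL → factor 800/160 = 5
Step 3: 0.42 mL brought to 18.1 mL → factor 18.1/0.42 = 43.095
Step 4: 35-fold → factor 35
Step 5: 70 μL + 3300 μL = 3370 μL total → factor 3370/70 = 48.143
Overall dilution factor = 14.844 × 5 × 43.095 × 35 × 48.143 = 5.3897 × 10^6
Stock = 1.39 × 10^-6 μM × 5.3897 × 10^6 = 7.49 μM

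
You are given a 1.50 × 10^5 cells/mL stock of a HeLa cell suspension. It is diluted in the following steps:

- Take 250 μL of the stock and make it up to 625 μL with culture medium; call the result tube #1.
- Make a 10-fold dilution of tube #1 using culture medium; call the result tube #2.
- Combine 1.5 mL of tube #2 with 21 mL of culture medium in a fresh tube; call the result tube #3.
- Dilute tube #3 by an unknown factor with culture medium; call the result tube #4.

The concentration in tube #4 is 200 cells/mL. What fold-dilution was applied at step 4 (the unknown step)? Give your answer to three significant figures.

2.00-fold

Step 1: 250 μL brought to 625 μL → factor 625/250 = 2.5
Step 2: 10-fold → factor 10
Step 3: 1.5 mL + 21 mL = 22.5 mL total → factor 22.5/1.5 = 15
Step 4: unknown factor x
Product of known-step factors = 375
Overall factor = 1.50 × 10^5 cells/mL / (200 cells/mL) = 750
x = 750 / 375 = 2.00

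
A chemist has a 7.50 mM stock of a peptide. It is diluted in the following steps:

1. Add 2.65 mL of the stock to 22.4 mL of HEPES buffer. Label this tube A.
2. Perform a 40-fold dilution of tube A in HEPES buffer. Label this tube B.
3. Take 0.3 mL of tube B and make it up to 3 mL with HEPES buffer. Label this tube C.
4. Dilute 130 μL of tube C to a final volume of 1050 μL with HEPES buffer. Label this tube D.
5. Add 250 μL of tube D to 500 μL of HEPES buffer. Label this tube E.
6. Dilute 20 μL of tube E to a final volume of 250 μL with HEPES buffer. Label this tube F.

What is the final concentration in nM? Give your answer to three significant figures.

Step 1: 2.65 mL + 22.4 mL = 25.05 mL total → factor 25.05/2.65 = 9.4528
Step 2: 40-fold → factor 40
Step 3: 0.3 mL brought to 3 mL → factor 3/0.3 = 10
Step 4: 130 μL brought to 1050 μL → factor 1050/130 = 8.0769
Step 5: 250 μL + 500 μL = 750 μL total → factor 750/250 = 3
Step 6: 20 μL brought to 250 μL → factor 250/20 = 12.5
Overall dilution factor = 9.4528 × 40 × 10 × 8.0769 × 3 × 12.5 = 1.1452 × 10^6
Final = 7.50 mM / 1.1452 × 10^6 = 6.549 × 10^-6 mM = 6.55 nM

6.55 nM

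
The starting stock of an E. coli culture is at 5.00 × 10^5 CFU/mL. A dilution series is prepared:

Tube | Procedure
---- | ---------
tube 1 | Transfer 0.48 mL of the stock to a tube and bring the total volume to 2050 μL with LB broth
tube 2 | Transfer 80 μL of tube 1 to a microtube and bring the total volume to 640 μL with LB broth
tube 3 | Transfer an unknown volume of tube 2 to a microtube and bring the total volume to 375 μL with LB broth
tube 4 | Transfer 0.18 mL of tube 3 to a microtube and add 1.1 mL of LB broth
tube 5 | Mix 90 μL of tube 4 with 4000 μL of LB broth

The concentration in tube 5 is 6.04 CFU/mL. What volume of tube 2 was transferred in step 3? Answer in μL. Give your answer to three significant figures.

50.0 μL

Step 1: 0.48 mL brought to 2050 μL → factor 2.05/0.48 = 4.2708
Step 2: 80 μL brought to 640 μL → factor 640/80 = 8
Step 3: v brought to 375 μL → factor = 375 μL/v
Step 4: 0.18 mL + 1.1 mL = 1.28 mL total → factor 1.28/0.18 = 7.1111
Step 5: 90 μL + 4000 μL = 4090 μL total → factor 4090/90 = 45.444
Product of known-step factors = 11041
Overall factor = 5.00 × 10^5 CFU/mL / (6.04 CFU/mL) = 82781
Step-3 factor = 82781 / 11041 = 7.4974
v = 375 μL / 7.4974 = 50.0 μL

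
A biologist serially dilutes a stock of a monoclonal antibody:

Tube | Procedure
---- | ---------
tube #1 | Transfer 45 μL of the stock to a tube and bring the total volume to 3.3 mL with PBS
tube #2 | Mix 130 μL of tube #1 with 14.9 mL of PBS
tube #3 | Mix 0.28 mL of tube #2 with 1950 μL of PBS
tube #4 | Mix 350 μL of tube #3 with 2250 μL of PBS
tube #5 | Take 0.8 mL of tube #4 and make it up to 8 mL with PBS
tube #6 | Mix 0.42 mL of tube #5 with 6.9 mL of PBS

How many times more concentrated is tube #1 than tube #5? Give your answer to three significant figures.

Step 1: 45 μL brought to 3.3 mL → factor 3300/45 = 73.333
Step 2: 130 μL + 14.9 mL = 15030 μL total → factor 15030/130 = 115.62
Step 3: 0.28 mL + 1950 μL = 2.23 mL total → factor 2.23/0.28 = 7.9643
Step 4: 350 μL + 2250 μL = 2600 μL total → factor 2600/350 = 7.4286
Step 5: 0.8 mL brought to 8 mL → factor 8/0.8 = 10
Dilution factor to tube #1 = 73.333; to tube #5 = 5.0161 × 10^6
[tube #1]/[tube #5] = (factor to tube #5)/(factor to tube #1) = 5.0161 × 10^6/73.333 = 6.84 × 10^4

6.84 × 10^4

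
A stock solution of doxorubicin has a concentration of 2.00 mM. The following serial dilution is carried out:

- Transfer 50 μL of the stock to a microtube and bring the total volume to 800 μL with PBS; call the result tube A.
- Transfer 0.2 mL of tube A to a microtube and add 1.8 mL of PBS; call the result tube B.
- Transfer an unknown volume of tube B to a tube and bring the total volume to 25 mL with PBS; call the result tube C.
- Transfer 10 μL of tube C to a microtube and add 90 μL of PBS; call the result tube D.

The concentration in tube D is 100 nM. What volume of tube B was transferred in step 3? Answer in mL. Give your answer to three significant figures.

Step 1: 50 μL brought to 800 μL → factor 800/50 = 16
Step 2: 0.2 mL + 1.8 mL = 2 mL total → factor 2/0.2 = 10
Step 3: v brought to 25 mL → factor = 25 mL/v
Step 4: 10 μL + 90 μL = 100 μL total → factor 100/10 = 10
Product of known-step factors = 1600
Overall factor = 2.00 mM / (100 nM) = 20000
Step-3 factor = 20000 / 1600 = 12.5
v = 25 mL / 12.5 = 2.00 mL

2.00 mL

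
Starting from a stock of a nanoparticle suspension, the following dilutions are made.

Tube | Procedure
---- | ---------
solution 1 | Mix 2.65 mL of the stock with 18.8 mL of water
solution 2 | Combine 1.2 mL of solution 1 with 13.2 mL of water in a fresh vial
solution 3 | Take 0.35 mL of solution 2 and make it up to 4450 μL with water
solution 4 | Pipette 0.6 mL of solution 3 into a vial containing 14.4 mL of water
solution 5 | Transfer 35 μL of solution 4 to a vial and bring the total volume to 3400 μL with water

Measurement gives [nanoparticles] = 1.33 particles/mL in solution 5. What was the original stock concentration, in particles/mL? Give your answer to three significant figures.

3.99 × 10^6 particles/mL

Step 1: 2.65 mL + 18.8 mL = 21.45 mL total → factor 21.45/2.65 = 8.0943
Step 2: 1.2 mL + 13.2 mL = 14.4 mL total → factor 14.4/1.2 = 12
Step 3: 0.35 mL brought to 4450 μL → factor 4.45/0.35 = 12.714
Step 4: 0.6 mL + 14.4 mL = 15 mL total → factor 15/0.6 = 25
Step 5: 35 μL brought to 3400 μL → factor 3400/35 = 97.143
Overall dilution factor = 8.0943 × 12 × 12.714 × 25 × 97.143 = 2.9992 × 10^6
Stock = 1.33 particles/mL × 2.9992 × 10^6 = 3.99 × 10^6 particles/mL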